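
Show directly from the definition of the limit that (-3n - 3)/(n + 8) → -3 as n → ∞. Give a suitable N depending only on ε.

N = 21/ε

Suppose ε > 0. For n ≥ 1, |(-3n - 3)/(n + 8) + 3| = |21|/((n + 8)) = 21/((n + 8)).
Since n + 8 ≥ n for n ≥ 1, this is ≤ 21/(n) = 21/n.
So |(-3n - 3)/(n + 8) + 3| < ε whenever n > 21/ε.
Take N = 21/ε. If n > N then |(-3n - 3)/(n + 8) + 3| ≤ 21/n < ε.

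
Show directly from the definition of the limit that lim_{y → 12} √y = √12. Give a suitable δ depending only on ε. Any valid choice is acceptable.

Suppose ε > 0. We want δ > 0 such that 0 < |y − 12| < δ implies |√y − √12| < ε.
Rationalise: √y − √12 = (y − 12)/(√y + √12), so |√y − √12| = |y − 12|/(√y + √12).
Restrict δ ≤ 12 so that |y − 12| < 12 forces y > 0, and then √y + √12 > √12.
Hence |√y − √12| < |y − 12|/√12, which is < ε once |y − 12| < √12·ε.
Take δ = min(12, √12·ε). If 0 < |y − 12| < δ then y > 0 and |√y − √12| < |y − 12|/√12 < ε.

δ = min(12, √12·ε)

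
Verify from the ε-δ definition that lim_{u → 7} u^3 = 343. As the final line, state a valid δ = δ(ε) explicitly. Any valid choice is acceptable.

δ = min(2, ε/193)

Let ε > 0. We seek δ > 0 with 0 < |u − 7| < δ ⇒ |u^3 − 343| < ε.
Factor: u^3 − 343 = (u − 7)(u^2 + 7u + 49), so |u^3 − 343| = |u − 7|·|u^2 + 7u + 49|.
Restrict δ ≤ 2. Then |u − 7| < 2 gives |u| < 9, so by the triangle inequality |u^2 + 7u + 49| ≤ 9^2 + 7·9 + 49 = 193.
Hence |u^3 − 343| ≤ 193|u − 7|, which is < ε once |u − 7| < ε/193.
Take δ = min(2, ε/193). If 0 < |u − 7| < δ then both bounds hold and |u^3 − 343| ≤ 193|u − 7| < 193·(ε/193) = ε.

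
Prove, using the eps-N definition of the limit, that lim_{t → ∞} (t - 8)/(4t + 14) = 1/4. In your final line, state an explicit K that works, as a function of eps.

K = (23/8)/eps

Let eps > 0 be given. We seek K > 0 such that t > K implies |(t - 8)/(4t + 14) − (1/4)| < eps.
(t - 8)/(4t + 14) − (1/4) = (4(t - 8) − (4t + 14)) / (4(4t + 14)) = -46/(4(4t + 14)).
For t > 0 we have 4t + 14 > 4t, so |(t - 8)/(4t + 14) − (1/4)| = 46/(4(4t + 14)) < 46/(4·4t) = (23/8)/t.
Thus |(t - 8)/(4t + 14) − (1/4)| < eps whenever t > (23/8)/eps.
Take K = (23/8)/eps. If t > K then |(t - 8)/(4t + 14) − (1/4)| < (23/8)/t < eps.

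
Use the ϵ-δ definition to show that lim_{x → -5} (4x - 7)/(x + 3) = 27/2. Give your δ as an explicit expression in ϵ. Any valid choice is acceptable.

Let ϵ > 0. We want δ > 0 with 0 < |x + 5| < δ ⇒ |(4x - 7)/(x + 3) − (27/2)| < ϵ.
Combining over a common denominator, (4x - 7)/(x + 3) − (27/2) = [(4x - 7)·(-2) − (-27)·(x + 3)] / [(-2)·(x + 3)] = 19(x + 5) / ((-2)(x + 3)).
So |(4x - 7)/(x + 3) − (27/2)| = 19|x + 5| / (2·|x + 3|).
Require δ ≤ 1, so |x + 3| ≥ |-2| − |x + 5| > 2 − 1 = 1.
Hence |(4x - 7)/(x + 3) − (27/2)| < 19|x + 5|/(2·1) = (19/2)|x + 5|, which is < ϵ once |x + 5| < (2/19)ϵ.
Take δ = min(1, (2/19)ϵ). Then 0 < |x + 5| < δ forces both bounds, so |(4x - 7)/(x + 3) − (27/2)| < ϵ.

δ = min(1, (2/19)ϵ)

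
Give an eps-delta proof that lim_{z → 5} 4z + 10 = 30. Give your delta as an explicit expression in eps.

delta = eps/4

Let eps > 0. We need delta > 0 so that 0 < |z − 5| < delta implies |(4z + 10) − 30| < eps.
Since (4z + 10) − 30 = 4(z − 5), we have |(4z + 10) − 30| = 4|z − 5|.
Thus it suffices that |z − 5| < eps/4.
Choosing delta = eps/4 gives |(4z + 10) − 30| = 4|z − 5| < eps whenever |z − 5| < delta.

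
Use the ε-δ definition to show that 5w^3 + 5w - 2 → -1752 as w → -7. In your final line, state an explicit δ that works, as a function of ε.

δ = min(2, ε/970)

Let ε > 0. We want δ > 0 such that 0 < |w + 7| < δ implies |(5w^3 + 5w - 2) + 1752| < ε.
(5w^3 + 5w - 2) + 1752 = 5w^3 + 5w + 1750 = (w + 7)(5w^2 - 35w + 250).
So |(5w^3 + 5w - 2) + 1752| = |w + 7|·|5w^2 - 35w + 250|.
Require δ ≤ 2. Then |w + 7| < 2 gives |w| < 9, and by the triangle inequality |5w^2 - 35w + 250| ≤ 5·9^2 + 35·9 + 250 = 970.
Hence |(5w^3 + 5w - 2) + 1752| ≤ 970|w + 7| < ε provided |w + 7| < ε/970.
Take δ = min(2, ε/970). Then 0 < |w + 7| < δ gives both |w + 7| < 2 and |w + 7| < ε/970, so |(5w^3 + 5w - 2) + 1752| < ε.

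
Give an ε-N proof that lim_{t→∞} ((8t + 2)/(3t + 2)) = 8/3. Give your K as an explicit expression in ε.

K = (10/9)/ε

Fix ε > 0. We seek K > 0 such that t > K implies |(8t + 2)/(3t + 2) − (8/3)| < ε.
(8t + 2)/(3t + 2) − (8/3) = (3(8t + 2) − 8(3t + 2)) / (3(3t + 2)) = -10/(3(3t + 2)).
For t > 0 we have 3t + 2 > 3t, so |(8t + 2)/(3t + 2) − (8/3)| = 10/(3(3t + 2)) < 10/(3·3t) = (10/9)/t.
Thus |(8t + 2)/(3t + 2) − (8/3)| < ε whenever t > (10/9)/ε.
Take K = (10/9)/ε. If t > K then |(8t + 2)/(3t + 2) − (8/3)| < (10/9)/t < ε.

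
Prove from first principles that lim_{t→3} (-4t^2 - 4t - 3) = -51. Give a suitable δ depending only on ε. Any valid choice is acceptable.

δ = min(2, ε/36)

Let ε > 0 be given. We want δ > 0 such that 0 < |t − 3| < δ implies |(-4t^2 - 4t - 3) + 51| < ε.
(-4t^2 - 4t - 3) + 51 = -4t^2 - 4t + 48 = (t − 3)(-4t - 16).
So |(-4t^2 - 4t - 3) + 51| = |t − 3|·|-4t - 16|.
Assume first that |t − 3| < 2, so |t| < 5. Then |-4t - 16| ≤ 4·5 + 16 = 36.
Hence |(-4t^2 - 4t - 3) + 51| ≤ 36|t − 3| < ε provided |t − 3| < ε/36.
Take δ = min(2, ε/36). Then 0 < |t − 3| < δ gives both |t − 3| < 2 and |t − 3| < ε/36, so |(-4t^2 - 4t - 3) + 51| < ε.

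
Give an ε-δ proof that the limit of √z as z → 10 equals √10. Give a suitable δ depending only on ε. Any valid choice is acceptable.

Let ε > 0. We want δ > 0 such that 0 < |z − 10| < δ implies |√z − √10| < ε.
Rationalise: √z − √10 = (z − 10)/(√z + √10), so |√z − √10| = |z − 10|/(√z + √10).
Restrict δ ≤ 10 so that |z − 10| < 10 forces z > 0, and then √z + √10 > √10.
Hence |√z − √10| < |z − 10|/√10, which is < ε once |z − 10| < √10·ε.
Take δ = min(10, √10·ε). If 0 < |z − 10| < δ then z > 0 and |√z − √10| < |z − 10|/√10 < ε.

δ = min(10, √10·ε)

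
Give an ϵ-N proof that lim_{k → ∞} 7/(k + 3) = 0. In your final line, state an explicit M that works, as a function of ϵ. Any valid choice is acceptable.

M = 7/ϵ

Let ϵ > 0. For k ≥ 1, |7/(k + 3) − 0| = 7/(k + 3) ≤ 7/k.
We need 7/k < ϵ, i.e. k > 7/ϵ.
Take M = 7/ϵ. If k > M then |7/(k + 3)| ≤ 7/k < ϵ.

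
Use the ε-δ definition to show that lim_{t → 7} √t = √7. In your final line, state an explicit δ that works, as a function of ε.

Let ε > 0. We want δ > 0 such that 0 < |t − 7| < δ implies |√t − √7| < ε.
Rationalise: √t − √7 = (t − 7)/(√t + √7), so |√t − √7| = |t − 7|/(√t + √7).
Restrict δ ≤ 7 so that |t − 7| < 7 forces t > 0, and then √t + √7 > √7.
Hence |√t − √7| < |t − 7|/√7, which is < ε once |t − 7| < √7·ε.
Take δ = min(7, √7·ε). If 0 < |t − 7| < δ then t > 0 and |√t − √7| < |t − 7|/√7 < ε.

δ = min(7, √7·ε)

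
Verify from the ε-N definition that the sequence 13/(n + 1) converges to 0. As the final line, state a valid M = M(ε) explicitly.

M = 13/ε

Fix ε > 0. For n ≥ 1, |13/(n + 1) − 0| = 13/(n + 1) ≤ 13/n.
We need 13/n < ε, i.e. n > 13/ε.
Take M = 13/ε. If n > M then |13/(n + 1)| ≤ 13/n < ε.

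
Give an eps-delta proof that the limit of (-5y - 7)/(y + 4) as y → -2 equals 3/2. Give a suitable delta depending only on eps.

delta = min(1, (2/13)eps)

Fix eps > 0. We want delta > 0 with 0 < |y + 2| < delta ⇒ |(-5y - 7)/(y + 4) − (3/2)| < eps.
Combining over a common denominator, (-5y - 7)/(y + 4) − (3/2) = [(-5y - 7)·2 − 3·(y + 4)] / [2·(y + 4)] = -13(y + 2) / (2(y + 4)).
So |(-5y - 7)/(y + 4) − (3/2)| = 13|y + 2| / (2·|y + 4|).
Require delta ≤ 1, so |y + 4| ≥ |2| − |y + 2| > 2 − 1 = 1.
Hence |(-5y - 7)/(y + 4) − (3/2)| < 13|y + 2|/(2·1) = (13/2)|y + 2|, which is < eps once |y + 2| < (2/13)eps.
Take delta = min(1, (2/13)eps). Then 0 < |y + 2| < delta forces both bounds, so |(-5y - 7)/(y + 4) − (3/2)| < eps.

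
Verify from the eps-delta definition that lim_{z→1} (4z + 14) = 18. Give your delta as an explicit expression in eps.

Let eps > 0 be given. We need delta > 0 so that 0 < |z − 1| < delta implies |(4z + 14) − 18| < eps.
Since (4z + 14) − 18 = 4(z − 1), we have |(4z + 14) − 18| = 4|z − 1|.
So 4|z − 1| < eps exactly when |z − 1| < eps/4.
Choosing delta = eps/4 gives |(4z + 14) − 18| = 4|z − 1| < eps whenever |z − 1| < delta.

delta = eps/4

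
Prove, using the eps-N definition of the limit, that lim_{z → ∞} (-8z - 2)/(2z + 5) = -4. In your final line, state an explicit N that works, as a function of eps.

N = 9/eps

Let eps > 0. We seek N > 0 such that z > N implies |(-8z - 2)/(2z + 5) + 4| < eps.
(-8z - 2)/(2z + 5) + 4 = (2(-8z - 2) − (-8)(2z + 5)) / (2(2z + 5)) = 36/(2(2z + 5)).
For z > 0 we have 2z + 5 > 2z, so |(-8z - 2)/(2z + 5) + 4| = 36/(2(2z + 5)) < 36/(2·2z) = 9/z.
Thus |(-8z - 2)/(2z + 5) + 4| < eps whenever z > 9/eps.
Take N = 9/eps. If z > N then |(-8z - 2)/(2z + 5) + 4| < 9/z < eps.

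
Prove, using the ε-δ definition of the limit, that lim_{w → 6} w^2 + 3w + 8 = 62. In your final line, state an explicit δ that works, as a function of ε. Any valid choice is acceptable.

δ = min(2, ε/17)

Suppose ε > 0. We want δ > 0 such that 0 < |w − 6| < δ implies |(w^2 + 3w + 8) − 62| < ε.
(w^2 + 3w + 8) − 62 = w^2 + 3w - 54 = (w − 6)(w + 9).
So |(w^2 + 3w + 8) − 62| = |w − 6|·|w + 9|.
Assume first that |w − 6| < 2, so |w| < 8. Then |w + 9| ≤ 8 + 9 = 17.
Hence |(w^2 + 3w + 8) − 62| ≤ 17|w − 6| < ε provided |w − 6| < ε/17.
Take δ = min(2, ε/17). Then 0 < |w − 6| < δ gives both |w − 6| < 2 and |w − 6| < ε/17, so |(w^2 + 3w + 8) − 62| < ε.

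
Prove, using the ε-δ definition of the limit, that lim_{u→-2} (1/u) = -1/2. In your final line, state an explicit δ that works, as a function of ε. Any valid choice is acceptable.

Suppose ε > 0. We seek δ > 0 such that 0 < |u + 2| < δ implies |1/u + 1/2| < ε.
|1/u + 1/2| = |-2 − u|/(2·|u|) = |u + 2|/(2|u|).
Restrict δ ≤ 1. Then |u + 2| < 1 gives |u| > 1, so 2|u| > 2.
Then |1/u + 1/2| < |u + 2|/2, which is < ε when |u + 2| < 2ε.
Take δ = min(1, 2ε). Then 0 < |u + 2| < δ gives both |u + 2| < 1 and |u + 2| < 2ε, so |1/u + 1/2| < ε.

δ = min(1, 2ε)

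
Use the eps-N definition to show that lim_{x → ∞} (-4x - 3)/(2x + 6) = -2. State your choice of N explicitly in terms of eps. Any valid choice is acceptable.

N = (9/2)/eps

Let eps > 0. We seek N > 0 such that x > N implies |(-4x - 3)/(2x + 6) + 2| < eps.
(-4x - 3)/(2x + 6) + 2 = (2(-4x - 3) − (-4)(2x + 6)) / (2(2x + 6)) = 18/(2(2x + 6)).
For x > 0 we have 2x + 6 > 2x, so |(-4x - 3)/(2x + 6) + 2| = 18/(2(2x + 6)) < 18/(2·2x) = (9/2)/x.
Thus |(-4x - 3)/(2x + 6) + 2| < eps whenever x > (9/2)/eps.
Take N = (9/2)/eps. If x > N then |(-4x - 3)/(2x + 6) + 2| < (9/2)/x < eps.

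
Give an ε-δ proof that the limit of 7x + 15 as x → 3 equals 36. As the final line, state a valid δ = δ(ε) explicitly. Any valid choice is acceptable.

Let ε > 0. We need δ > 0 so that 0 < |x − 3| < δ implies |(7x + 15) − 36| < ε.
Since (7x + 15) − 36 = 7(x − 3), we have |(7x + 15) − 36| = 7|x − 3|.
Thus it suffices that |x − 3| < ε/7.
Take δ = ε/7. If 0 < |x − 3| < δ then |(7x + 15) − 36| = 7|x − 3| < 7·(ε/7) = ε.

δ = ε/7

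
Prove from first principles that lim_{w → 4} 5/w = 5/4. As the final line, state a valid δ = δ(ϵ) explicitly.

Let ϵ > 0 be given. We seek δ > 0 such that 0 < |w − 4| < δ implies |5/w − (5/4)| < ϵ.
|5/w − (5/4)| = 5·|4 − w|/(4·|w|) = 5|w − 4|/(4|w|).
Restrict δ ≤ 2. Then |w − 4| < 2 gives |w| > 2, so 4|w| > 8.
Then |5/w − (5/4)| < 5|w − 4|/8, which is < ϵ when |w − 4| < (8/5)ϵ.
Take δ = min(2, (8/5)ϵ). Then 0 < |w − 4| < δ gives both |w − 4| < 2 and |w − 4| < (8/5)ϵ, so |5/w − (5/4)| < ϵ.

δ = min(2, (8/5)ϵ)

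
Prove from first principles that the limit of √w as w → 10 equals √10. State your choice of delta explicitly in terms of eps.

delta = min(10, √10·eps)

Let eps > 0 be given. We want delta > 0 such that 0 < |w − 10| < delta implies |√w − √10| < eps.
Rationalise: √w − √10 = (w − 10)/(√w + √10), so |√w − √10| = |w − 10|/(√w + √10).
Restrict delta ≤ 10 so that |w − 10| < 10 forces w > 0, and then √w + √10 > √10.
Hence |√w − √10| < |w − 10|/√10, which is < eps once |w − 10| < √10·eps.
Take delta = min(10, √10·eps). If 0 < |w − 10| < delta then w > 0 and |√w − √10| < |w − 10|/√10 < eps.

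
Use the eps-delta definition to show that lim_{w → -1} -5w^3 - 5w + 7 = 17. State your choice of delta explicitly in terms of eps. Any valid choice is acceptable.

delta = min(1, eps/40)

Let eps > 0 be given. We want delta > 0 such that 0 < |w + 1| < delta implies |(-5w^3 - 5w + 7) − 17| < eps.
(-5w^3 - 5w + 7) − 17 = -5w^3 - 5w - 10 = (w + 1)(-5w^2 + 5w - 10).
So |(-5w^3 - 5w + 7) − 17| = |w + 1|·|-5w^2 + 5w - 10|.
Require delta ≤ 1. Then |w + 1| < 1 gives |w| < 2, and by the triangle inequality |-5w^2 + 5w - 10| ≤ 5·2^2 + 5·2 + 10 = 40.
Hence |(-5w^3 - 5w + 7) − 17| ≤ 40|w + 1| < eps provided |w + 1| < eps/40.
Take delta = min(1, eps/40). Then 0 < |w + 1| < delta gives both |w + 1| < 1 and |w + 1| < eps/40, so |(-5w^3 - 5w + 7) − 17| < eps.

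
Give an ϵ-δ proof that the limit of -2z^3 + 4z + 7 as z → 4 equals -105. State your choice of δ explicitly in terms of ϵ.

δ = min(1, ϵ/118)

Let ϵ > 0 be given. We want δ > 0 such that 0 < |z − 4| < δ implies |(-2z^3 + 4z + 7) + 105| < ϵ.
(-2z^3 + 4z + 7) + 105 = -2z^3 + 4z + 112 = (z − 4)(-2z^2 - 8z - 28).
So |(-2z^3 + 4z + 7) + 105| = |z − 4|·|-2z^2 - 8z - 28|.
Require δ ≤ 1. Then |z − 4| < 1 gives |z| < 5, and by the triangle inequality |-2z^2 - 8z - 28| ≤ 2·5^2 + 8·5 + 28 = 118.
Hence |(-2z^3 + 4z + 7) + 105| ≤ 118|z − 4| < ϵ provided |z − 4| < ϵ/118.
Choosing δ = min(1, ϵ/118) ensures both conditions, hence |(-2z^3 + 4z + 7) + 105| < ϵ.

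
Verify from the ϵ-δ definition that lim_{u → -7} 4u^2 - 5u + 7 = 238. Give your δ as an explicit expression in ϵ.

Let ϵ > 0. We want δ > 0 such that 0 < |u + 7| < δ implies |(4u^2 - 5u + 7) − 238| < ϵ.
(4u^2 - 5u + 7) − 238 = 4u^2 - 5u - 231 = (u + 7)(4u - 33).
So |(4u^2 - 5u + 7) − 238| = |u + 7|·|4u - 33|.
Assume first that |u + 7| < 1, so |u| < 8. Then |4u - 33| ≤ 4·8 + 33 = 65.
Hence |(4u^2 - 5u + 7) − 238| ≤ 65|u + 7| < ϵ provided |u + 7| < ϵ/65.
Choosing δ = min(1, ϵ/65) ensures both conditions, hence |(4u^2 - 5u + 7) − 238| < ϵ.

δ = min(1, ϵ/65)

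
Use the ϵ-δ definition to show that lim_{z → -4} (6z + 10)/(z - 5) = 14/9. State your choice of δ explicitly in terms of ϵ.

δ = min(9/2, (81/80)ϵ)

Fix ϵ > 0. We want δ > 0 with 0 < |z + 4| < δ ⇒ |(6z + 10)/(z - 5) − (14/9)| < ϵ.
Combining over a common denominator, (6z + 10)/(z - 5) − (14/9) = [(6z + 10)·(-9) − (-14)·(z - 5)] / [(-9)·(z - 5)] = -40(z + 4) / ((-9)(z - 5)).
So |(6z + 10)/(z - 5) − (14/9)| = 40|z + 4| / (9·|z − 5|).
Require δ ≤ 9/2, so |z − 5| ≥ |-9| − |z + 4| > 9 − 9/2 = 9/2.
Hence |(6z + 10)/(z - 5) − (14/9)| < 40|z + 4|/(9·(9/2)) = (80/81)|z + 4|, which is < ϵ once |z + 4| < (81/80)ϵ.
Take δ = min(9/2, (81/80)ϵ). Then 0 < |z + 4| < δ forces both bounds, so |(6z + 10)/(z - 5) − (14/9)| < ϵ.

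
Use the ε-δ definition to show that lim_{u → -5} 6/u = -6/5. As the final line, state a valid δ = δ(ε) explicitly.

δ = min(5/2, (25/12)ε)

Suppose ε > 0. We seek δ > 0 such that 0 < |u + 5| < δ implies |6/u + 6/5| < ε.
|6/u + 6/5| = 6·|-5 − u|/(5·|u|) = 6|u + 5|/(5|u|).
Require δ ≤ 5/2 so that |u| > 5 − 5/2 = 5/2, hence 5|u| > 25/2.
Then |6/u + 6/5| < 6|u + 5|/(25/2), which is < ε when |u + 5| < (25/12)ε.
Take δ = min(5/2, (25/12)ε). Then 0 < |u + 5| < δ gives both |u + 5| < 5/2 and |u + 5| < (25/12)ε, so |6/u + 6/5| < ε.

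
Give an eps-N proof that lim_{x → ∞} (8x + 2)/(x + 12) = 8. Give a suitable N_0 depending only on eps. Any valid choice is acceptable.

Suppose eps > 0. We seek N_0 > 0 such that x > N_0 implies |(8x + 2)/(x + 12) − 8| < eps.
(8x + 2)/(x + 12) − 8 = ((8x + 2) − 8(x + 12)) / ((x + 12)) = -94/((x + 12)).
For x > 0 we have x + 12 > x, so |(8x + 2)/(x + 12) − 8| = 94/((x + 12)) < 94/(x) = 94/x.
Thus |(8x + 2)/(x + 12) − 8| < eps whenever x > 94/eps.
Take N_0 = 94/eps. If x > N_0 then |(8x + 2)/(x + 12) − 8| < 94/x < eps.

N_0 = 94/eps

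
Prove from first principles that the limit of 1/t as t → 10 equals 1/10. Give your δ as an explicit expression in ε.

Fix ε > 0. We seek δ > 0 such that 0 < |t − 10| < δ implies |1/t − (1/10)| < ε.
|1/t − (1/10)| = |10 − t|/(10·|t|) = |t − 10|/(10|t|).
Require δ ≤ 5 so that |t| > 10 − 5 = 5, hence 10|t| > 50.
Then |1/t − (1/10)| < |t − 10|/50, which is < ε when |t − 10| < 50ε.
Take δ = min(5, 50ε). Then 0 < |t − 10| < δ gives both |t − 10| < 5 and |t − 10| < 50ε, so |1/t − (1/10)| < ε.

δ = min(5, 50ε)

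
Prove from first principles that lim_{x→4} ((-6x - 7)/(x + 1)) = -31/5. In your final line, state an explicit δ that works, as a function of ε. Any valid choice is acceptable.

δ = min(5/2, (25/2)ε)

Let ε > 0. We want δ > 0 with 0 < |x − 4| < δ ⇒ |(-6x - 7)/(x + 1) + 31/5| < ε.
Combining over a common denominator, (-6x - 7)/(x + 1) + 31/5 = [(-6x - 7)·5 − (-31)·(x + 1)] / [5·(x + 1)] = 1(x − 4) / (5(x + 1)).
So |(-6x - 7)/(x + 1) + 31/5| = |x − 4| / (5·|x + 1|).
Require δ ≤ 5/2, so |x + 1| ≥ |5| − |x − 4| > 5 − 5/2 = 5/2.
Hence |(-6x - 7)/(x + 1) + 31/5| < |x − 4|/(5·(5/2)) = (2/25)|x − 4|, which is < ε once |x − 4| < (25/2)ε.
Take δ = min(5/2, (25/2)ε). Then 0 < |x − 4| < δ forces both bounds, so |(-6x - 7)/(x + 1) + 31/5| < ε.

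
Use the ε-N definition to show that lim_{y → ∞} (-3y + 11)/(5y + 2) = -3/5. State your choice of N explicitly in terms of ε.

Suppose ε > 0. We seek N > 0 such that y > N implies |(-3y + 11)/(5y + 2) + 3/5| < ε.
(-3y + 11)/(5y + 2) + 3/5 = (5(-3y + 11) − (-3)(5y + 2)) / (5(5y + 2)) = 61/(5(5y + 2)).
For y > 0 we have 5y + 2 > 5y, so |(-3y + 11)/(5y + 2) + 3/5| = 61/(5(5y + 2)) < 61/(5·5y) = (61/25)/y.
Thus |(-3y + 11)/(5y + 2) + 3/5| < ε whenever y > (61/25)/ε.
Take N = (61/25)/ε. If y > N then |(-3y + 11)/(5y + 2) + 3/5| < (61/25)/y < ε.

N = (61/25)/ε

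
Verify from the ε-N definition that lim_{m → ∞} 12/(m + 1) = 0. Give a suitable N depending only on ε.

N = 12/ε

Fix ε > 0. For m ≥ 1, |12/(m + 1) − 0| = 12/(m + 1) ≤ 12/m.
We need 12/m < ε, i.e. m > 12/ε.
Take N = 12/ε. If m > N then |12/(m + 1)| ≤ 12/m < ε.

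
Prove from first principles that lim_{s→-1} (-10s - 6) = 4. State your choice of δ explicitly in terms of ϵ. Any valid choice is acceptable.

Let ϵ > 0 be given. We need δ > 0 so that 0 < |s + 1| < δ implies |(-10s - 6) − 4| < ϵ.
|(-10s - 6) − 4| = |-10s - 10| = 10|s + 1|.
So 10|s + 1| < ϵ exactly when |s + 1| < ϵ/10.
Choosing δ = ϵ/10 gives |(-10s - 6) − 4| = 10|s + 1| < ϵ whenever |s + 1| < δ.

δ = ϵ/10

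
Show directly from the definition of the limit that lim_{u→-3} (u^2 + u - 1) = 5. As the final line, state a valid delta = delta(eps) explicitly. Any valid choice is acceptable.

delta = min(2, eps/7)

Let eps > 0 be given. We want delta > 0 such that 0 < |u + 3| < delta implies |(u^2 + u - 1) − 5| < eps.
(u^2 + u - 1) − 5 = u^2 + u - 6 = (u + 3)(u - 2).
So |(u^2 + u - 1) − 5| = |u + 3|·|u - 2|.
Assume first that |u + 3| < 2, so |u| < 5. Then |u - 2| ≤ 5 + 2 = 7.
Hence |(u^2 + u - 1) − 5| ≤ 7|u + 3| < eps provided |u + 3| < eps/7.
Take delta = min(2, eps/7). Then 0 < |u + 3| < delta gives both |u + 3| < 2 and |u + 3| < eps/7, so |(u^2 + u - 1) − 5| < eps.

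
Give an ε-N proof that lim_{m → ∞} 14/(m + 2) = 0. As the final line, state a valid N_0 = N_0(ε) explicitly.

Fix ε > 0. For m ≥ 1, |14/(m + 2) − 0| = 14/(m + 2) ≤ 14/m.
We need 14/m < ε, i.e. m > 14/ε.
Take N_0 = 14/ε. If m > N_0 then |14/(m + 2)| ≤ 14/m < ε.

N_0 = 14/ε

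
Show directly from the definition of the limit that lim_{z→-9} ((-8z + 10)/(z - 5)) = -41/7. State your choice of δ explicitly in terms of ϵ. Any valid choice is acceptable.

δ = min(7, (49/15)ϵ)

Fix ϵ > 0. We want δ > 0 with 0 < |z + 9| < δ ⇒ |(-8z + 10)/(z - 5) + 41/7| < ϵ.
Combining over a common denominator, (-8z + 10)/(z - 5) + 41/7 = [(-8z + 10)·(-14) − 82·(z - 5)] / [(-14)·(z - 5)] = 30(z + 9) / ((-14)(z - 5)).
So |(-8z + 10)/(z - 5) + 41/7| = 30|z + 9| / (14·|z − 5|).
Require δ ≤ 7, so |z − 5| ≥ |-14| − |z + 9| > 14 − 7 = 7.
Hence |(-8z + 10)/(z - 5) + 41/7| < 30|z + 9|/(14·7) = (15/49)|z + 9|, which is < ϵ once |z + 9| < (49/15)ϵ.
Take δ = min(7, (49/15)ϵ). Then 0 < |z + 9| < δ forces both bounds, so |(-8z + 10)/(z - 5) + 41/7| < ϵ.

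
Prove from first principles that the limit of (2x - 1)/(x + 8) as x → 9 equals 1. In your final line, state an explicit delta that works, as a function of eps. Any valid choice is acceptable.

Let eps > 0. We want delta > 0 with 0 < |x − 9| < delta ⇒ |(2x - 1)/(x + 8) − 1| < eps.
Combining over a common denominator, (2x - 1)/(x + 8) − 1 = [(2x - 1)·17 − 17·(x + 8)] / [17·(x + 8)] = 17(x − 9) / (17(x + 8)).
So |(2x - 1)/(x + 8) − 1| = 17|x − 9| / (17·|x + 8|).
Require delta ≤ 17/2, so |x + 8| ≥ |17| − |x − 9| > 17 − 17/2 = 17/2.
Hence |(2x - 1)/(x + 8) − 1| < 17|x − 9|/(17·(17/2)) = (2/17)|x − 9|, which is < eps once |x − 9| < (17/2)eps.
Take delta = min(17/2, (17/2)eps). Then 0 < |x − 9| < delta forces both bounds, so |(2x - 1)/(x + 8) − 1| < eps.

delta = min(17/2, (17/2)eps)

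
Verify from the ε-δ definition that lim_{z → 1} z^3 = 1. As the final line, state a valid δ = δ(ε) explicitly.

δ = min(2, ε/13)

Fix ε > 0. We seek δ > 0 with 0 < |z − 1| < δ ⇒ |z^3 − 1| < ε.
Factor: z^3 − 1 = (z − 1)(z^2 + z + 1), so |z^3 − 1| = |z − 1|·|z^2 + z + 1|.
Restrict δ ≤ 2. Then |z − 1| < 2 gives |z| < 3, so by the triangle inequality |z^2 + z + 1| ≤ 3^2 + 3 + 1 = 13.
Hence |z^3 − 1| ≤ 13|z − 1|, which is < ε once |z − 1| < ε/13.
Take δ = min(2, ε/13). If 0 < |z − 1| < δ then both bounds hold and |z^3 − 1| ≤ 13|z − 1| < 13·(ε/13) = ε.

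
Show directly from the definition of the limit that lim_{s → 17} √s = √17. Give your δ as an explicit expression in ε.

Suppose ε > 0. We want δ > 0 such that 0 < |s − 17| < δ implies |√s − √17| < ε.
Rationalise: √s − √17 = (s − 17)/(√s + √17), so |√s − √17| = |s − 17|/(√s + √17).
Restrict δ ≤ 17 so that |s − 17| < 17 forces s > 0, and then √s + √17 > √17.
Hence |√s − √17| < |s − 17|/√17, which is < ε once |s − 17| < √17·ε.
Take δ = min(17, √17·ε). If 0 < |s − 17| < δ then s > 0 and |√s − √17| < |s − 17|/√17 < ε.

δ = min(17, √17·ε)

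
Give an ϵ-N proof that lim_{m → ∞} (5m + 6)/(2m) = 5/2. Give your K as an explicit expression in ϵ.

Let ϵ > 0 be given. For m ≥ 1, |(5m + 6)/(2m) − (5/2)| = |12|/(2(2m)) = 12/(2(2m)).
Since 2m ≥ 2m for m ≥ 1, this is ≤ 12/(2·2m) = 3/m.
So |(5m + 6)/(2m) − (5/2)| < ϵ whenever m > 3/ϵ.
Take K = 3/ϵ. If m > K then |(5m + 6)/(2m) − (5/2)| ≤ 3/m < ϵ.

K = 3/ϵ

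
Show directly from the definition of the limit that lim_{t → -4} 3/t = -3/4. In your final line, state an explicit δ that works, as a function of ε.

δ = min(2, (8/3)ε)

Fix ε > 0. We seek δ > 0 such that 0 < |t + 4| < δ implies |3/t + 3/4| < ε.
|3/t + 3/4| = 3·|-4 − t|/(4·|t|) = 3|t + 4|/(4|t|).
Restrict δ ≤ 2. Then |t + 4| < 2 gives |t| > 2, so 4|t| > 8.
Then |3/t + 3/4| < 3|t + 4|/8, which is < ε when |t + 4| < (8/3)ε.
Take δ = min(2, (8/3)ε). Then 0 < |t + 4| < δ gives both |t + 4| < 2 and |t + 4| < (8/3)ε, so |3/t + 3/4| < ε.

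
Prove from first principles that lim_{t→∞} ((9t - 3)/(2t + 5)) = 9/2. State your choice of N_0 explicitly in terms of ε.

Fix ε > 0. We seek N_0 > 0 such that t > N_0 implies |(9t - 3)/(2t + 5) − (9/2)| < ε.
(9t - 3)/(2t + 5) − (9/2) = (2(9t - 3) − 9(2t + 5)) / (2(2t + 5)) = -51/(2(2t + 5)).
For t > 0 we have 2t + 5 > 2t, so |(9t - 3)/(2t + 5) − (9/2)| = 51/(2(2t + 5)) < 51/(2·2t) = (51/4)/t.
Thus |(9t - 3)/(2t + 5) − (9/2)| < ε whenever t > (51/4)/ε.
Take N_0 = (51/4)/ε. If t > N_0 then |(9t - 3)/(2t + 5) − (9/2)| < (51/4)/t < ε.

N_0 = (51/4)/ε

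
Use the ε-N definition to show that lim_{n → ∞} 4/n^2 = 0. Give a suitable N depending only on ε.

N = (4/ε)^{1/2}

Fix ε > 0. For n ≥ 1, |4/n^2 − 0| = 4/n^2.
4/n^2 < ε ⇔ n^2 > 4/ε ⇔ n > (4/ε)^{1/2}.
Take N = (4/ε)^{1/2}. Then n > N implies 4/n^2 < ε.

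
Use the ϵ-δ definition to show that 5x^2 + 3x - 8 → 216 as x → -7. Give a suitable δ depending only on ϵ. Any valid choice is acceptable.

δ = min(1, ϵ/72)

Let ϵ > 0. We want δ > 0 such that 0 < |x + 7| < δ implies |(5x^2 + 3x - 8) − 216| < ϵ.
(5x^2 + 3x - 8) − 216 = 5x^2 + 3x - 224 = (x + 7)(5x - 32).
So |(5x^2 + 3x - 8) − 216| = |x + 7|·|5x - 32|.
Require δ ≤ 1. Then |x + 7| < 1 gives |x| < 8, and by the triangle inequality |5x - 32| ≤ 5·8 + 32 = 72.
Hence |(5x^2 + 3x - 8) − 216| ≤ 72|x + 7| < ϵ provided |x + 7| < ϵ/72.
Take δ = min(1, ϵ/72). Then 0 < |x + 7| < δ gives both |x + 7| < 1 and |x + 7| < ϵ/72, so |(5x^2 + 3x - 8) − 216| < ϵ.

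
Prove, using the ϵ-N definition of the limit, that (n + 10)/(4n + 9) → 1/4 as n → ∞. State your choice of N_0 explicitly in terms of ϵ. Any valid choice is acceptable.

Fix ϵ > 0. For n ≥ 1, |(n + 10)/(4n + 9) − (1/4)| = |31|/(4(4n + 9)) = 31/(4(4n + 9)).
Since 4n + 9 ≥ 4n for n ≥ 1, this is ≤ 31/(4·4n) = (31/16)/n.
So |(n + 10)/(4n + 9) − (1/4)| < ϵ whenever n > (31/16)/ϵ.
Take N_0 = (31/16)/ϵ. If n > N_0 then |(n + 10)/(4n + 9) − (1/4)| ≤ (31/16)/n < ϵ.

N_0 = (31/16)/ϵ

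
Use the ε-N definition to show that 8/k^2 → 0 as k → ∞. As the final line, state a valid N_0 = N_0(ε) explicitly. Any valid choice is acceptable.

N_0 = (8/ε)^{1/2}

Let ε > 0 be given. For k ≥ 1, |8/k^2 − 0| = 8/k^2.
8/k^2 < ε ⇔ k^2 > 8/ε ⇔ k > (8/ε)^{1/2}.
Take N_0 = (8/ε)^{1/2}. Then k > N_0 implies 8/k^2 < ε.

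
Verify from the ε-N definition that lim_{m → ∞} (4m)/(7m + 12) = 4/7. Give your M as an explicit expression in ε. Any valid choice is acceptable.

Let ε > 0. For m ≥ 1, |(4m)/(7m + 12) − (4/7)| = |-48|/(7(7m + 12)) = 48/(7(7m + 12)).
Since 7m + 12 ≥ 7m for m ≥ 1, this is ≤ 48/(7·7m) = (48/49)/m.
So |(4m)/(7m + 12) − (4/7)| < ε whenever m > (48/49)/ε.
Take M = (48/49)/ε. If m > M then |(4m)/(7m + 12) − (4/7)| ≤ (48/49)/m < ε.

M = (48/49)/ε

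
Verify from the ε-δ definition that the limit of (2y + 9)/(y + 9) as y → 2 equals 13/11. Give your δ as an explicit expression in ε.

δ = min(11/2, (121/18)ε)

Suppose ε > 0. We want δ > 0 with 0 < |y − 2| < δ ⇒ |(2y + 9)/(y + 9) − (13/11)| < ε.
Combining over a common denominator, (2y + 9)/(y + 9) − (13/11) = [(2y + 9)·11 − 13·(y + 9)] / [11·(y + 9)] = 9(y − 2) / (11(y + 9)).
So |(2y + 9)/(y + 9) − (13/11)| = 9|y − 2| / (11·|y + 9|).
Restrict δ ≤ 11/2. Then |y − 2| < 11/2 gives |y + 9| = |(y − 2) + 11| ≥ 11 − 11/2 = 11/2.
Hence |(2y + 9)/(y + 9) − (13/11)| < 9|y − 2|/(11·(11/2)) = (18/121)|y − 2|, which is < ε once |y − 2| < (121/18)ε.
Take δ = min(11/2, (121/18)ε). Then 0 < |y − 2| < δ forces both bounds, so |(2y + 9)/(y + 9) − (13/11)| < ε.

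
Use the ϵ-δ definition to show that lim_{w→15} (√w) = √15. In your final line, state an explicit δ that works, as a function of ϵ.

Fix ϵ > 0. We want δ > 0 such that 0 < |w − 15| < δ implies |√w − √15| < ϵ.
Rationalise: √w − √15 = (w − 15)/(√w + √15), so |√w − √15| = |w − 15|/(√w + √15).
Restrict δ ≤ 15 so that |w − 15| < 15 forces w > 0, and then √w + √15 > √15.
Hence |√w − √15| < |w − 15|/√15, which is < ϵ once |w − 15| < √15·ϵ.
Take δ = min(15, √15·ϵ). If 0 < |w − 15| < δ then w > 0 and |√w − √15| < |w − 15|/√15 < ϵ.

δ = min(15, √15·ϵ)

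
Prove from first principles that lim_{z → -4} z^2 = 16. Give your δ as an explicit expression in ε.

Suppose ε > 0. We seek δ > 0 with 0 < |z + 4| < δ ⇒ |z^2 − 16| < ε.
Factor: z^2 − 16 = (z + 4)(z - 4), so |z^2 − 16| = |z + 4|·|z - 4|.
Impose δ ≤ 1 so that |z| < 5; then |z - 4| ≤ 9.
Hence |z^2 − 16| ≤ 9|z + 4|, which is < ε once |z + 4| < ε/9.
Take δ = min(1, ε/9). If 0 < |z + 4| < δ then both bounds hold and |z^2 − 16| ≤ 9|z + 4| < 9·(ε/9) = ε.

δ = min(1, ε/9)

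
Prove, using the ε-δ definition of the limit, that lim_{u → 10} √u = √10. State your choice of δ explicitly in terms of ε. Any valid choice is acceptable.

δ = min(10, √10·ε)

Let ε > 0. We want δ > 0 such that 0 < |u − 10| < δ implies |√u − √10| < ε.
Multiplying by the conjugate, |√u − √10| = |u − 10|/(√u + √10).
Restrict δ ≤ 10 so that |u − 10| < 10 forces u > 0, and then √u + √10 > √10.
Hence |√u − √10| < |u − 10|/√10, which is < ε once |u − 10| < √10·ε.
Take δ = min(10, √10·ε). If 0 < |u − 10| < δ then u > 0 and |√u − √10| < |u − 10|/√10 < ε.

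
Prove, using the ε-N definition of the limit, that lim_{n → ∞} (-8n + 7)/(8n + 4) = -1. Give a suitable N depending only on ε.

Suppose ε > 0. For n ≥ 1, |(-8n + 7)/(8n + 4) + 1| = |88|/(8(8n + 4)) = 88/(8(8n + 4)).
Since 8n + 4 ≥ 8n for n ≥ 1, this is ≤ 88/(8·8n) = (11/8)/n.
So |(-8n + 7)/(8n + 4) + 1| < ε whenever n > (11/8)/ε.
Take N = (11/8)/ε. If n > N then |(-8n + 7)/(8n + 4) + 1| ≤ (11/8)/n < ε.

N = (11/8)/ε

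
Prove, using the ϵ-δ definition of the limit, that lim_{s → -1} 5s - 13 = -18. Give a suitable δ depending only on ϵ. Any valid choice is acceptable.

Suppose ϵ > 0. We need δ > 0 so that 0 < |s + 1| < δ implies |(5s - 13) + 18| < ϵ.
Since (5s - 13) + 18 = 5(s + 1), we have |(5s - 13) + 18| = 5|s + 1|.
So 5|s + 1| < ϵ exactly when |s + 1| < ϵ/5.
Take δ = ϵ/5. If 0 < |s + 1| < δ then |(5s - 13) + 18| = 5|s + 1| < 5·(ϵ/5) = ϵ.

δ = ϵ/5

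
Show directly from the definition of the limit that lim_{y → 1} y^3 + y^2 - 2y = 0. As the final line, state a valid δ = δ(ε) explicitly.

Let ε > 0 be given. We want δ > 0 such that 0 < |y − 1| < δ implies |(y^3 + y^2 - 2y)| < ε.
(y^3 + y^2 - 2y) = y^3 + y^2 - 2y = (y − 1)(y^2 + 2y).
So |(y^3 + y^2 - 2y)| = |y − 1|·|y^2 + 2y|.
Assume first that |y − 1| < 1, so |y| < 2. Then |y^2 + 2y| ≤ 2^2 + 2·2 = 8.
Hence |(y^3 + y^2 - 2y)| ≤ 8|y − 1| < ε provided |y − 1| < ε/8.
Choosing δ = min(1, ε/8) ensures both conditions, hence |(y^3 + y^2 - 2y)| < ε.

δ = min(1, ε/8)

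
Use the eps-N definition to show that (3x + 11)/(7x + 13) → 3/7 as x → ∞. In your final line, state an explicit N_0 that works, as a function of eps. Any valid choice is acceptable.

N_0 = (38/49)/eps

Let eps > 0. We seek N_0 > 0 such that x > N_0 implies |(3x + 11)/(7x + 13) − (3/7)| < eps.
(3x + 11)/(7x + 13) − (3/7) = (7(3x + 11) − 3(7x + 13)) / (7(7x + 13)) = 38/(7(7x + 13)).
For x > 0 we have 7x + 13 > 7x, so |(3x + 11)/(7x + 13) − (3/7)| = 38/(7(7x + 13)) < 38/(7·7x) = (38/49)/x.
Thus |(3x + 11)/(7x + 13) − (3/7)| < eps whenever x > (38/49)/eps.
Take N_0 = (38/49)/eps. If x > N_0 then |(3x + 11)/(7x + 13) − (3/7)| < (38/49)/x < eps.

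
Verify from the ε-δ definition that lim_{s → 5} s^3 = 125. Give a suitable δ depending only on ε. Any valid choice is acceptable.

δ = min(1, ε/91)

Let ε > 0 be given. We seek δ > 0 with 0 < |s − 5| < δ ⇒ |s^3 − 125| < ε.
Factor: s^3 − 125 = (s − 5)(s^2 + 5s + 25), so |s^3 − 125| = |s − 5|·|s^2 + 5s + 25|.
Restrict δ ≤ 1. Then |s − 5| < 1 gives |s| < 6, so by the triangle inequality |s^2 + 5s + 25| ≤ 6^2 + 5·6 + 25 = 91.
Hence |s^3 − 125| ≤ 91|s − 5|, which is < ε once |s − 5| < ε/91.
Take δ = min(1, ε/91). If 0 < |s − 5| < δ then both bounds hold and |s^3 − 125| ≤ 91|s − 5| < 91·(ε/91) = ε.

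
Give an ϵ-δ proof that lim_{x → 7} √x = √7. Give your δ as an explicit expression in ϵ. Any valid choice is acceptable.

δ = min(7, √7·ϵ)

Fix ϵ > 0. We want δ > 0 such that 0 < |x − 7| < δ implies |√x − √7| < ϵ.
Rationalise: √x − √7 = (x − 7)/(√x + √7), so |√x − √7| = |x − 7|/(√x + √7).
Restrict δ ≤ 7 so that |x − 7| < 7 forces x > 0, and then √x + √7 > √7.
Hence |√x − √7| < |x − 7|/√7, which is < ϵ once |x − 7| < √7·ϵ.
Take δ = min(7, √7·ϵ). If 0 < |x − 7| < δ then x > 0 and |√x − √7| < |x − 7|/√7 < ϵ.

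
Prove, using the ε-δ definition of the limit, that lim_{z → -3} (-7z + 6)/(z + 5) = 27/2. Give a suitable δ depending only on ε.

δ = min(1, (2/41)ε)

Suppose ε > 0. We want δ > 0 with 0 < |z + 3| < δ ⇒ |(-7z + 6)/(z + 5) − (27/2)| < ε.
Combining over a common denominator, (-7z + 6)/(z + 5) − (27/2) = [(-7z + 6)·2 − 27·(z + 5)] / [2·(z + 5)] = -41(z + 3) / (2(z + 5)).
So |(-7z + 6)/(z + 5) − (27/2)| = 41|z + 3| / (2·|z + 5|).
Require δ ≤ 1, so |z + 5| ≥ |2| − |z + 3| > 2 − 1 = 1.
Hence |(-7z + 6)/(z + 5) − (27/2)| < 41|z + 3|/(2·1) = (41/2)|z + 3|, which is < ε once |z + 3| < (2/41)ε.
Take δ = min(1, (2/41)ε). Then 0 < |z + 3| < δ forces both bounds, so |(-7z + 6)/(z + 5) − (27/2)| < ε.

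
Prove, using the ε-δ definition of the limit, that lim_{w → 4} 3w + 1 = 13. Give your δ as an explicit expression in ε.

Suppose ε > 0. We need δ > 0 so that 0 < |w − 4| < δ implies |(3w + 1) − 13| < ε.
Since (3w + 1) − 13 = 3(w − 4), we have |(3w + 1) − 13| = 3|w − 4|.
So 3|w − 4| < ε exactly when |w − 4| < ε/3.
Choosing δ = ε/3 gives |(3w + 1) − 13| = 3|w − 4| < ε whenever |w − 4| < δ.

δ = ε/3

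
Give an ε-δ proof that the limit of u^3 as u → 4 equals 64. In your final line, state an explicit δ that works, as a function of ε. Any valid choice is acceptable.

δ = min(2, ε/76)

Fix ε > 0. We seek δ > 0 with 0 < |u − 4| < δ ⇒ |u^3 − 64| < ε.
Factor: u^3 − 64 = (u − 4)(u^2 + 4u + 16), so |u^3 − 64| = |u − 4|·|u^2 + 4u + 16|.
Impose δ ≤ 2 so that |u| < 6; then |u^2 + 4u + 16| ≤ 76.
Hence |u^3 − 64| ≤ 76|u − 4|, which is < ε once |u − 4| < ε/76.
Take δ = min(2, ε/76). If 0 < |u − 4| < δ then both bounds hold and |u^3 − 64| ≤ 76|u − 4| < 76·(ε/76) = ε.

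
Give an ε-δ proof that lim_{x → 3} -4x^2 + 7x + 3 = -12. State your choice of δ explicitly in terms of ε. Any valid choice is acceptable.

Fix ε > 0. We want δ > 0 such that 0 < |x − 3| < δ implies |(-4x^2 + 7x + 3) + 12| < ε.
(-4x^2 + 7x + 3) + 12 = -4x^2 + 7x + 15 = (x − 3)(-4x - 5).
So |(-4x^2 + 7x + 3) + 12| = |x − 3|·|-4x - 5|.
Require δ ≤ 1. Then |x − 3| < 1 gives |x| < 4, and by the triangle inequality |-4x - 5| ≤ 4·4 + 5 = 21.
Hence |(-4x^2 + 7x + 3) + 12| ≤ 21|x − 3| < ε provided |x − 3| < ε/21.
Take δ = min(1, ε/21). Then 0 < |x − 3| < δ gives both |x − 3| < 1 and |x − 3| < ε/21, so |(-4x^2 + 7x + 3) + 12| < ε.

δ = min(1, ε/21)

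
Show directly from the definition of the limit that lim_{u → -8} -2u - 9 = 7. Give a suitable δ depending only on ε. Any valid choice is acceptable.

δ = ε/2

Let ε > 0. We need δ > 0 so that 0 < |u + 8| < δ implies |(-2u - 9) − 7| < ε.
Since (-2u - 9) − 7 = -2(u + 8), we have |(-2u - 9) − 7| = 2|u + 8|.
So 2|u + 8| < ε exactly when |u + 8| < ε/2.
Choosing δ = ε/2 gives |(-2u - 9) − 7| = 2|u + 8| < ε whenever |u + 8| < δ.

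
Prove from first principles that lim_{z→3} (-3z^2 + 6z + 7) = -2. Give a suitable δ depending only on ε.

Fix ε > 0. We want δ > 0 such that 0 < |z − 3| < δ implies |(-3z^2 + 6z + 7) + 2| < ε.
(-3z^2 + 6z + 7) + 2 = -3z^2 + 6z + 9 = (z − 3)(-3z - 3).
So |(-3z^2 + 6z + 7) + 2| = |z − 3|·|-3z - 3|.
Require δ ≤ 1. Then |z − 3| < 1 gives |z| < 4, and by the triangle inequality |-3z - 3| ≤ 3·4 + 3 = 15.
Hence |(-3z^2 + 6z + 7) + 2| ≤ 15|z − 3| < ε provided |z − 3| < ε/15.
Choosing δ = min(1, ε/15) ensures both conditions, hence |(-3z^2 + 6z + 7) + 2| < ε.

δ = min(1, ε/15)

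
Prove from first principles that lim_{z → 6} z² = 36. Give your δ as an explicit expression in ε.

Let ε > 0 be given. We seek δ > 0 with 0 < |z − 6| < δ ⇒ |z² − 36| < ε.
Factor: z² − 36 = (z − 6)(z + 6), so |z² − 36| = |z − 6|·|z + 6|.
Restrict δ ≤ 2. Then |z − 6| < 2 gives |z| < 8, so by the triangle inequality |z + 6| ≤ 8 + 6 = 14.
Hence |z² − 36| ≤ 14|z − 6|, which is < ε once |z − 6| < ε/14.
Take δ = min(2, ε/14). If 0 < |z − 6| < δ then both bounds hold and |z² − 36| ≤ 14|z − 6| < 14·(ε/14) = ε.

δ = min(2, ε/14)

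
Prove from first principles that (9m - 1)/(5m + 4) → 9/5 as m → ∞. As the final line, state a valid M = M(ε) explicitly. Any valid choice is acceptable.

Let ε > 0. For m ≥ 1, |(9m - 1)/(5m + 4) − (9/5)| = |-41|/(5(5m + 4)) = 41/(5(5m + 4)).
Since 5m + 4 ≥ 5m for m ≥ 1, this is ≤ 41/(5·5m) = (41/25)/m.
So |(9m - 1)/(5m + 4) − (9/5)| < ε whenever m > (41/25)/ε.
Take M = (41/25)/ε. If m > M then |(9m - 1)/(5m + 4) − (9/5)| ≤ (41/25)/m < ε.

M = (41/25)/ε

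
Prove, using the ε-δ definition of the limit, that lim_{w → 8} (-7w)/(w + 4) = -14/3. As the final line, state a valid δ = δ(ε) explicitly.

δ = min(6, (18/7)ε)

Suppose ε > 0. We want δ > 0 with 0 < |w − 8| < δ ⇒ |(-7w)/(w + 4) + 14/3| < ε.
Combining over a common denominator, (-7w)/(w + 4) + 14/3 = [(-7w)·12 − (-56)·(w + 4)] / [12·(w + 4)] = -28(w − 8) / (12(w + 4)).
So |(-7w)/(w + 4) + 14/3| = 28|w − 8| / (12·|w + 4|).
Require δ ≤ 6, so |w + 4| ≥ |12| − |w − 8| > 12 − 6 = 6.
Hence |(-7w)/(w + 4) + 14/3| < 28|w − 8|/(12·6) = (7/18)|w − 8|, which is < ε once |w − 8| < (18/7)ε.
Take δ = min(6, (18/7)ε). Then 0 < |w − 8| < δ forces both bounds, so |(-7w)/(w + 4) + 14/3| < ε.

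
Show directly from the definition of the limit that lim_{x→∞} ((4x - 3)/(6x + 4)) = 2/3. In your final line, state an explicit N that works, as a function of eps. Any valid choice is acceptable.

N = (17/18)/eps

Suppose eps > 0. We seek N > 0 such that x > N implies |(4x - 3)/(6x + 4) − (2/3)| < eps.
(4x - 3)/(6x + 4) − (2/3) = (6(4x - 3) − 4(6x + 4)) / (6(6x + 4)) = -34/(6(6x + 4)).
For x > 0 we have 6x + 4 > 6x, so |(4x - 3)/(6x + 4) − (2/3)| = 34/(6(6x + 4)) < 34/(6·6x) = (17/18)/x.
Thus |(4x - 3)/(6x + 4) − (2/3)| < eps whenever x > (17/18)/eps.
Take N = (17/18)/eps. If x > N then |(4x - 3)/(6x + 4) − (2/3)| < (17/18)/x < eps.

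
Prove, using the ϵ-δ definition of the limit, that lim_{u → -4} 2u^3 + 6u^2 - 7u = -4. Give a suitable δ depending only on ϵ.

Let ϵ > 0. We want δ > 0 such that 0 < |u + 4| < δ implies |(2u^3 + 6u^2 - 7u) + 4| < ϵ.
(2u^3 + 6u^2 - 7u) + 4 = 2u^3 + 6u^2 - 7u + 4 = (u + 4)(2u^2 - 2u + 1).
So |(2u^3 + 6u^2 - 7u) + 4| = |u + 4|·|2u^2 - 2u + 1|.
Assume first that |u + 4| < 2, so |u| < 6. Then |2u^2 - 2u + 1| ≤ 2·6^2 + 2·6 + 1 = 85.
Hence |(2u^3 + 6u^2 - 7u) + 4| ≤ 85|u + 4| < ϵ provided |u + 4| < ϵ/85.
Choosing δ = min(2, ϵ/85) ensures both conditions, hence |(2u^3 + 6u^2 - 7u) + 4| < ϵ.

δ = min(2, ϵ/85)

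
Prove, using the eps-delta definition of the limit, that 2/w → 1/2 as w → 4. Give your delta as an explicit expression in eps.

delta = min(2, 4eps)

Let eps > 0. We seek delta > 0 such that 0 < |w − 4| < delta implies |2/w − (1/2)| < eps.
|2/w − (1/2)| = 2·|4 − w|/(4·|w|) = 2|w − 4|/(4|w|).
Restrict delta ≤ 2. Then |w − 4| < 2 gives |w| > 2, so 4|w| > 8.
Then |2/w − (1/2)| < 2|w − 4|/8, which is < eps when |w − 4| < 4eps.
Take delta = min(2, 4eps). Then 0 < |w − 4| < delta gives both |w − 4| < 2 and |w − 4| < 4eps, so |2/w − (1/2)| < eps.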